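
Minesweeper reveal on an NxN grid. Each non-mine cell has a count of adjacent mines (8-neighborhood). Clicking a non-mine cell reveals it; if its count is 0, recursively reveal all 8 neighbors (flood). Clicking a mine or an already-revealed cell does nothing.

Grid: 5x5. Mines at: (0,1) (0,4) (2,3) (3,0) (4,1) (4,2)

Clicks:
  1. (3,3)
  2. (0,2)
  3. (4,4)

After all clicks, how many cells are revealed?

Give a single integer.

Answer: 5

Derivation:
Click 1 (3,3) count=2: revealed 1 new [(3,3)] -> total=1
Click 2 (0,2) count=1: revealed 1 new [(0,2)] -> total=2
Click 3 (4,4) count=0: revealed 3 new [(3,4) (4,3) (4,4)] -> total=5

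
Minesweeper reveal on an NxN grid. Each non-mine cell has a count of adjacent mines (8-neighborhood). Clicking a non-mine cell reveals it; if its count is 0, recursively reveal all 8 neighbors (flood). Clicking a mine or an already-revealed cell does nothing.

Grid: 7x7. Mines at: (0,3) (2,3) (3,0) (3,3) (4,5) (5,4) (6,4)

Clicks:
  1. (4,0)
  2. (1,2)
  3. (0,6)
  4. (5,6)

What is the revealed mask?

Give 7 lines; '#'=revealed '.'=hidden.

Click 1 (4,0) count=1: revealed 1 new [(4,0)] -> total=1
Click 2 (1,2) count=2: revealed 1 new [(1,2)] -> total=2
Click 3 (0,6) count=0: revealed 12 new [(0,4) (0,5) (0,6) (1,4) (1,5) (1,6) (2,4) (2,5) (2,6) (3,4) (3,5) (3,6)] -> total=14
Click 4 (5,6) count=1: revealed 1 new [(5,6)] -> total=15

Answer: ....###
..#.###
....###
....###
#......
......#
.......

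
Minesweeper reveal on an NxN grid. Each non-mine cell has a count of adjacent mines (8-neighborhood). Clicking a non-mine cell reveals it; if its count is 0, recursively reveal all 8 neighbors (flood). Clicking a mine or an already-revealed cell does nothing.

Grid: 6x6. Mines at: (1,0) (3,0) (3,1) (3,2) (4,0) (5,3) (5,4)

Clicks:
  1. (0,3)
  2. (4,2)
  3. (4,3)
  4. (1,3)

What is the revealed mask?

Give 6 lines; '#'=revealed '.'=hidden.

Answer: .#####
.#####
.#####
...###
..####
......

Derivation:
Click 1 (0,3) count=0: revealed 21 new [(0,1) (0,2) (0,3) (0,4) (0,5) (1,1) (1,2) (1,3) (1,4) (1,5) (2,1) (2,2) (2,3) (2,4) (2,5) (3,3) (3,4) (3,5) (4,3) (4,4) (4,5)] -> total=21
Click 2 (4,2) count=3: revealed 1 new [(4,2)] -> total=22
Click 3 (4,3) count=3: revealed 0 new [(none)] -> total=22
Click 4 (1,3) count=0: revealed 0 new [(none)] -> total=22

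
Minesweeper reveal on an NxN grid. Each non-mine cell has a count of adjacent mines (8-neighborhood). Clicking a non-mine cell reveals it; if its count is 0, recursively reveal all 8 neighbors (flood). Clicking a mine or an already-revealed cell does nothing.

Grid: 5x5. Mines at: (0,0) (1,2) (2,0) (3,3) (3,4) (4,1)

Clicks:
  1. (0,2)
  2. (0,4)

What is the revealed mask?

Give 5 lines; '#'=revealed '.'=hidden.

Click 1 (0,2) count=1: revealed 1 new [(0,2)] -> total=1
Click 2 (0,4) count=0: revealed 6 new [(0,3) (0,4) (1,3) (1,4) (2,3) (2,4)] -> total=7

Answer: ..###
...##
...##
.....
.....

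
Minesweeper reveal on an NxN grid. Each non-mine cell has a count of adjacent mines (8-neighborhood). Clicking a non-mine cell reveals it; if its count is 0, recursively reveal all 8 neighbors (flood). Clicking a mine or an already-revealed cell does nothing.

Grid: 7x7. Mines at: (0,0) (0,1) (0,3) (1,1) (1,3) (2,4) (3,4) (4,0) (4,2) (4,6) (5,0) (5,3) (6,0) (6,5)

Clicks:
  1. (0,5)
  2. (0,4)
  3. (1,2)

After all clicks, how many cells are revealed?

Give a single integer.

Click 1 (0,5) count=0: revealed 10 new [(0,4) (0,5) (0,6) (1,4) (1,5) (1,6) (2,5) (2,6) (3,5) (3,6)] -> total=10
Click 2 (0,4) count=2: revealed 0 new [(none)] -> total=10
Click 3 (1,2) count=4: revealed 1 new [(1,2)] -> total=11

Answer: 11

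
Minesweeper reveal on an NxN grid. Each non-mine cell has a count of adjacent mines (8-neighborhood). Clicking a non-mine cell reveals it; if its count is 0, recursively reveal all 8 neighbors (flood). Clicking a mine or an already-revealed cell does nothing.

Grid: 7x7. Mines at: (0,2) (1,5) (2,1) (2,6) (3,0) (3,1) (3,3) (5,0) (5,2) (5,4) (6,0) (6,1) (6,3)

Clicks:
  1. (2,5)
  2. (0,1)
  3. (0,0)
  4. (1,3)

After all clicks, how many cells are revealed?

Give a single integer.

Answer: 6

Derivation:
Click 1 (2,5) count=2: revealed 1 new [(2,5)] -> total=1
Click 2 (0,1) count=1: revealed 1 new [(0,1)] -> total=2
Click 3 (0,0) count=0: revealed 3 new [(0,0) (1,0) (1,1)] -> total=5
Click 4 (1,3) count=1: revealed 1 new [(1,3)] -> total=6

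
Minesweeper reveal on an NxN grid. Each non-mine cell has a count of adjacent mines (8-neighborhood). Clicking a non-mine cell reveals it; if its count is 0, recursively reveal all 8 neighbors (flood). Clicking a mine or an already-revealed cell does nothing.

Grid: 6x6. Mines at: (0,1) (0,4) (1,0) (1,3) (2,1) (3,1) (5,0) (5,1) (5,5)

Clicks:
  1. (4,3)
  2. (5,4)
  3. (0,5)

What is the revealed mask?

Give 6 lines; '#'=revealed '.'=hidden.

Click 1 (4,3) count=0: revealed 17 new [(1,4) (1,5) (2,2) (2,3) (2,4) (2,5) (3,2) (3,3) (3,4) (3,5) (4,2) (4,3) (4,4) (4,5) (5,2) (5,3) (5,4)] -> total=17
Click 2 (5,4) count=1: revealed 0 new [(none)] -> total=17
Click 3 (0,5) count=1: revealed 1 new [(0,5)] -> total=18

Answer: .....#
....##
..####
..####
..####
..###.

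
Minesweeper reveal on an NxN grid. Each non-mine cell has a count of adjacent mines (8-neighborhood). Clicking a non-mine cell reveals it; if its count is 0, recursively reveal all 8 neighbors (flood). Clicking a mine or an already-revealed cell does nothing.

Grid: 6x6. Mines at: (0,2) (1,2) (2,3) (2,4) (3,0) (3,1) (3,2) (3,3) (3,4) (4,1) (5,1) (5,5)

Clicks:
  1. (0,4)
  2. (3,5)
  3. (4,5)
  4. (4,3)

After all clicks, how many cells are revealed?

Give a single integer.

Answer: 9

Derivation:
Click 1 (0,4) count=0: revealed 6 new [(0,3) (0,4) (0,5) (1,3) (1,4) (1,5)] -> total=6
Click 2 (3,5) count=2: revealed 1 new [(3,5)] -> total=7
Click 3 (4,5) count=2: revealed 1 new [(4,5)] -> total=8
Click 4 (4,3) count=3: revealed 1 new [(4,3)] -> total=9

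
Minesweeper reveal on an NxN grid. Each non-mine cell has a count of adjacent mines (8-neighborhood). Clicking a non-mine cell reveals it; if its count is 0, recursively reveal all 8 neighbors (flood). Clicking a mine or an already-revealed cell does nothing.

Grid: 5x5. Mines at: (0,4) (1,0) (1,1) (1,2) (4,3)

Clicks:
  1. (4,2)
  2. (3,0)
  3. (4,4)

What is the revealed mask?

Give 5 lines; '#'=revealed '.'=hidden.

Answer: .....
.....
###..
###..
###.#

Derivation:
Click 1 (4,2) count=1: revealed 1 new [(4,2)] -> total=1
Click 2 (3,0) count=0: revealed 8 new [(2,0) (2,1) (2,2) (3,0) (3,1) (3,2) (4,0) (4,1)] -> total=9
Click 3 (4,4) count=1: revealed 1 new [(4,4)] -> total=10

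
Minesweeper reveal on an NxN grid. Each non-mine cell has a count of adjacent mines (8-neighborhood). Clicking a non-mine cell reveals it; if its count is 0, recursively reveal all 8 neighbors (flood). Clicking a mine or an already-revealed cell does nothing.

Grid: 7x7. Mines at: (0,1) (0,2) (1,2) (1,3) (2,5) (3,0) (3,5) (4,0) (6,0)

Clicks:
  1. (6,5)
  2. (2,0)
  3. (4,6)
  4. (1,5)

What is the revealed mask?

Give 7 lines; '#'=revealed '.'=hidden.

Click 1 (6,5) count=0: revealed 26 new [(2,1) (2,2) (2,3) (2,4) (3,1) (3,2) (3,3) (3,4) (4,1) (4,2) (4,3) (4,4) (4,5) (4,6) (5,1) (5,2) (5,3) (5,4) (5,5) (5,6) (6,1) (6,2) (6,3) (6,4) (6,5) (6,6)] -> total=26
Click 2 (2,0) count=1: revealed 1 new [(2,0)] -> total=27
Click 3 (4,6) count=1: revealed 0 new [(none)] -> total=27
Click 4 (1,5) count=1: revealed 1 new [(1,5)] -> total=28

Answer: .......
.....#.
#####..
.####..
.######
.######
.######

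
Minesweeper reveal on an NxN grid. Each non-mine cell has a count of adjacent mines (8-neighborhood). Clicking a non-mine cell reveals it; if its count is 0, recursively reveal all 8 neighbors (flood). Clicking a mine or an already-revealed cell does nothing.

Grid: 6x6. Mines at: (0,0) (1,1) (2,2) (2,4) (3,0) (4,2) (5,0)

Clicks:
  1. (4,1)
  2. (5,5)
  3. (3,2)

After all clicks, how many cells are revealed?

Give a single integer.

Click 1 (4,1) count=3: revealed 1 new [(4,1)] -> total=1
Click 2 (5,5) count=0: revealed 9 new [(3,3) (3,4) (3,5) (4,3) (4,4) (4,5) (5,3) (5,4) (5,5)] -> total=10
Click 3 (3,2) count=2: revealed 1 new [(3,2)] -> total=11

Answer: 11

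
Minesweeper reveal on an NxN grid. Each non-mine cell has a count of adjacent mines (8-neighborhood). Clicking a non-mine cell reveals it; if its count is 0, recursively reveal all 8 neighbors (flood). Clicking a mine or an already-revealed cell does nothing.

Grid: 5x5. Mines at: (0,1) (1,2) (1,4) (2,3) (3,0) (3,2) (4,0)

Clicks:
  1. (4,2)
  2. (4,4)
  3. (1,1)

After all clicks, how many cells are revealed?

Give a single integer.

Answer: 6

Derivation:
Click 1 (4,2) count=1: revealed 1 new [(4,2)] -> total=1
Click 2 (4,4) count=0: revealed 4 new [(3,3) (3,4) (4,3) (4,4)] -> total=5
Click 3 (1,1) count=2: revealed 1 new [(1,1)] -> total=6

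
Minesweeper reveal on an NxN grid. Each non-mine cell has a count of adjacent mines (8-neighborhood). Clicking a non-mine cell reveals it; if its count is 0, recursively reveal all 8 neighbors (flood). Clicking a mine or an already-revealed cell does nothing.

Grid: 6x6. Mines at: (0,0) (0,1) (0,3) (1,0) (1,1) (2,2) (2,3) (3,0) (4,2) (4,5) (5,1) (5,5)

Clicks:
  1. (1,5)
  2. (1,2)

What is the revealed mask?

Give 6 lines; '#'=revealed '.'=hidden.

Click 1 (1,5) count=0: revealed 8 new [(0,4) (0,5) (1,4) (1,5) (2,4) (2,5) (3,4) (3,5)] -> total=8
Click 2 (1,2) count=5: revealed 1 new [(1,2)] -> total=9

Answer: ....##
..#.##
....##
....##
......
......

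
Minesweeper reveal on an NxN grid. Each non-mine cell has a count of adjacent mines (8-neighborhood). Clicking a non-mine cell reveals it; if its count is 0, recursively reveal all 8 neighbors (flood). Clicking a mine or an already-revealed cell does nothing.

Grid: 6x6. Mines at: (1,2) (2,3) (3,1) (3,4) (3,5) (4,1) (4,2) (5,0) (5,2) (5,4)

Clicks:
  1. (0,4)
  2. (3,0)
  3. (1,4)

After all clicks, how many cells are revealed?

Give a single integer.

Click 1 (0,4) count=0: revealed 8 new [(0,3) (0,4) (0,5) (1,3) (1,4) (1,5) (2,4) (2,5)] -> total=8
Click 2 (3,0) count=2: revealed 1 new [(3,0)] -> total=9
Click 3 (1,4) count=1: revealed 0 new [(none)] -> total=9

Answer: 9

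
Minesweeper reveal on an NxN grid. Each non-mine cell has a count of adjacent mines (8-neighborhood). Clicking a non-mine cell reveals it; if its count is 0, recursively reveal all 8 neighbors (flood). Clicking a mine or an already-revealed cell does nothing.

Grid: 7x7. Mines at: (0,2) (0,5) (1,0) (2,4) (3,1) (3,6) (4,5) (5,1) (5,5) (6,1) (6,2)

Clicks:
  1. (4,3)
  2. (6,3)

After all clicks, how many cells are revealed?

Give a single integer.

Click 1 (4,3) count=0: revealed 9 new [(3,2) (3,3) (3,4) (4,2) (4,3) (4,4) (5,2) (5,3) (5,4)] -> total=9
Click 2 (6,3) count=1: revealed 1 new [(6,3)] -> total=10

Answer: 10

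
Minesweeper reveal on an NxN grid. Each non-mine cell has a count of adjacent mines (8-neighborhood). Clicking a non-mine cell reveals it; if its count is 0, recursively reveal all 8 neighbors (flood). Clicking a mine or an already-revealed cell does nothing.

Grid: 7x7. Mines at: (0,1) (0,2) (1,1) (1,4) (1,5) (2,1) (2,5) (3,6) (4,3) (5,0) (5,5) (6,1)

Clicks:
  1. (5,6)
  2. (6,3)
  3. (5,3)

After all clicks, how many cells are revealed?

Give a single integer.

Answer: 7

Derivation:
Click 1 (5,6) count=1: revealed 1 new [(5,6)] -> total=1
Click 2 (6,3) count=0: revealed 6 new [(5,2) (5,3) (5,4) (6,2) (6,3) (6,4)] -> total=7
Click 3 (5,3) count=1: revealed 0 new [(none)] -> total=7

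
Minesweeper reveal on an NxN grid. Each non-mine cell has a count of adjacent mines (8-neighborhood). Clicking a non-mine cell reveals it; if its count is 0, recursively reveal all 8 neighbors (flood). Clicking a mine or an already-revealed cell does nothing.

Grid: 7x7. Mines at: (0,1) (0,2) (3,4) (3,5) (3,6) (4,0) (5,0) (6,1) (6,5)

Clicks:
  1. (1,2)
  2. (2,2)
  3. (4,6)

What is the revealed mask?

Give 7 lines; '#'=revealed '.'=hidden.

Answer: .......
####...
####...
####...
.####.#
.####..
..###..

Derivation:
Click 1 (1,2) count=2: revealed 1 new [(1,2)] -> total=1
Click 2 (2,2) count=0: revealed 22 new [(1,0) (1,1) (1,3) (2,0) (2,1) (2,2) (2,3) (3,0) (3,1) (3,2) (3,3) (4,1) (4,2) (4,3) (4,4) (5,1) (5,2) (5,3) (5,4) (6,2) (6,3) (6,4)] -> total=23
Click 3 (4,6) count=2: revealed 1 new [(4,6)] -> total=24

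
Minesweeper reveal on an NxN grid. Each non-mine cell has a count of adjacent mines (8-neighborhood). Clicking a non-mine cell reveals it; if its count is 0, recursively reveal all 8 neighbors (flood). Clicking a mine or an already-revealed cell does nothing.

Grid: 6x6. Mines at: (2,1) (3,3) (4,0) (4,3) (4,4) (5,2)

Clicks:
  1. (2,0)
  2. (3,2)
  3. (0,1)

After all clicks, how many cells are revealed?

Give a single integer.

Click 1 (2,0) count=1: revealed 1 new [(2,0)] -> total=1
Click 2 (3,2) count=3: revealed 1 new [(3,2)] -> total=2
Click 3 (0,1) count=0: revealed 18 new [(0,0) (0,1) (0,2) (0,3) (0,4) (0,5) (1,0) (1,1) (1,2) (1,3) (1,4) (1,5) (2,2) (2,3) (2,4) (2,5) (3,4) (3,5)] -> total=20

Answer: 20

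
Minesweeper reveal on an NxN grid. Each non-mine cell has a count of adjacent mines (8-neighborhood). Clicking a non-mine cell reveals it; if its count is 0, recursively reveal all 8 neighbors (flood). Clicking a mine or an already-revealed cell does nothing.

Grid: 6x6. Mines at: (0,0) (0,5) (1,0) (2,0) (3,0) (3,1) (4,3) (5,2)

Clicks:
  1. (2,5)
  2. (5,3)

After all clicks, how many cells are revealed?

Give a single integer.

Answer: 23

Derivation:
Click 1 (2,5) count=0: revealed 22 new [(0,1) (0,2) (0,3) (0,4) (1,1) (1,2) (1,3) (1,4) (1,5) (2,1) (2,2) (2,3) (2,4) (2,5) (3,2) (3,3) (3,4) (3,5) (4,4) (4,5) (5,4) (5,5)] -> total=22
Click 2 (5,3) count=2: revealed 1 new [(5,3)] -> total=23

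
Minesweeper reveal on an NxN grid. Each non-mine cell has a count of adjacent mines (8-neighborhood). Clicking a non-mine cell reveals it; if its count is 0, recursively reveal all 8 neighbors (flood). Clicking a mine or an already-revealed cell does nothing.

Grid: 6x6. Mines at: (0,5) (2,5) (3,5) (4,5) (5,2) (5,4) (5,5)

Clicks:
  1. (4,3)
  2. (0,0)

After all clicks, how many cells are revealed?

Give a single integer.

Click 1 (4,3) count=2: revealed 1 new [(4,3)] -> total=1
Click 2 (0,0) count=0: revealed 26 new [(0,0) (0,1) (0,2) (0,3) (0,4) (1,0) (1,1) (1,2) (1,3) (1,4) (2,0) (2,1) (2,2) (2,3) (2,4) (3,0) (3,1) (3,2) (3,3) (3,4) (4,0) (4,1) (4,2) (4,4) (5,0) (5,1)] -> total=27

Answer: 27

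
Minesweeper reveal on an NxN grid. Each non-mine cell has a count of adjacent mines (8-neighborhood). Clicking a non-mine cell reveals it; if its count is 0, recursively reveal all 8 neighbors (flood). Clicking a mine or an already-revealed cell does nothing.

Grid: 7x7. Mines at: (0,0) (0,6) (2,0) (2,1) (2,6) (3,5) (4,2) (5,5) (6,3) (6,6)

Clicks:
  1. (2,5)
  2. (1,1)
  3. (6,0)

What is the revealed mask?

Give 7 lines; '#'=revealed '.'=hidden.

Click 1 (2,5) count=2: revealed 1 new [(2,5)] -> total=1
Click 2 (1,1) count=3: revealed 1 new [(1,1)] -> total=2
Click 3 (6,0) count=0: revealed 10 new [(3,0) (3,1) (4,0) (4,1) (5,0) (5,1) (5,2) (6,0) (6,1) (6,2)] -> total=12

Answer: .......
.#.....
.....#.
##.....
##.....
###....
###....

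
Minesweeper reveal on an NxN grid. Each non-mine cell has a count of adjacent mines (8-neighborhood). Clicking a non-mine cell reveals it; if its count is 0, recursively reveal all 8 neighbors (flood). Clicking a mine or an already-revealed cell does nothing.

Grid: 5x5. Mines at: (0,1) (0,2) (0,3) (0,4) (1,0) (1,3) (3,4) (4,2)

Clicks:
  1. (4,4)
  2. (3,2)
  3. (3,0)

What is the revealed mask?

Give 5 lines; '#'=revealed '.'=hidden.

Answer: .....
.....
##...
###..
##..#

Derivation:
Click 1 (4,4) count=1: revealed 1 new [(4,4)] -> total=1
Click 2 (3,2) count=1: revealed 1 new [(3,2)] -> total=2
Click 3 (3,0) count=0: revealed 6 new [(2,0) (2,1) (3,0) (3,1) (4,0) (4,1)] -> total=8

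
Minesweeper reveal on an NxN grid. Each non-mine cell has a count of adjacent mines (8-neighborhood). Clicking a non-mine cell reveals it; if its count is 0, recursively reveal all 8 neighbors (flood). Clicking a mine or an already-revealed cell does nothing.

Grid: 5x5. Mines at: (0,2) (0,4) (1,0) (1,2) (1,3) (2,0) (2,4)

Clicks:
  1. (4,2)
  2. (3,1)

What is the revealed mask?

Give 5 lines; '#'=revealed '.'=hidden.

Click 1 (4,2) count=0: revealed 13 new [(2,1) (2,2) (2,3) (3,0) (3,1) (3,2) (3,3) (3,4) (4,0) (4,1) (4,2) (4,3) (4,4)] -> total=13
Click 2 (3,1) count=1: revealed 0 new [(none)] -> total=13

Answer: .....
.....
.###.
#####
#####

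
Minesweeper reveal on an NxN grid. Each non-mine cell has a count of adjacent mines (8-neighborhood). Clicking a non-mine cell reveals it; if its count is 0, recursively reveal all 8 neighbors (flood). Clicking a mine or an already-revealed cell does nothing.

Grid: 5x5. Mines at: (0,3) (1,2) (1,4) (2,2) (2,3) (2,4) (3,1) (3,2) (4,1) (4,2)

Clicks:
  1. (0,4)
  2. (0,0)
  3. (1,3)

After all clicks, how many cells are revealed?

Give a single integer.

Answer: 8

Derivation:
Click 1 (0,4) count=2: revealed 1 new [(0,4)] -> total=1
Click 2 (0,0) count=0: revealed 6 new [(0,0) (0,1) (1,0) (1,1) (2,0) (2,1)] -> total=7
Click 3 (1,3) count=6: revealed 1 new [(1,3)] -> total=8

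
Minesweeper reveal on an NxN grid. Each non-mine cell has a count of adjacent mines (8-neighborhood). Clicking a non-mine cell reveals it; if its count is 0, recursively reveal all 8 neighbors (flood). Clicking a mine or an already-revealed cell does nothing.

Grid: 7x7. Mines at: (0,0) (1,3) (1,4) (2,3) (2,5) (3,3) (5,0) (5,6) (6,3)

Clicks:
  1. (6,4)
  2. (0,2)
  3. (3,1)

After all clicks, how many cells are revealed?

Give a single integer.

Answer: 14

Derivation:
Click 1 (6,4) count=1: revealed 1 new [(6,4)] -> total=1
Click 2 (0,2) count=1: revealed 1 new [(0,2)] -> total=2
Click 3 (3,1) count=0: revealed 12 new [(1,0) (1,1) (1,2) (2,0) (2,1) (2,2) (3,0) (3,1) (3,2) (4,0) (4,1) (4,2)] -> total=14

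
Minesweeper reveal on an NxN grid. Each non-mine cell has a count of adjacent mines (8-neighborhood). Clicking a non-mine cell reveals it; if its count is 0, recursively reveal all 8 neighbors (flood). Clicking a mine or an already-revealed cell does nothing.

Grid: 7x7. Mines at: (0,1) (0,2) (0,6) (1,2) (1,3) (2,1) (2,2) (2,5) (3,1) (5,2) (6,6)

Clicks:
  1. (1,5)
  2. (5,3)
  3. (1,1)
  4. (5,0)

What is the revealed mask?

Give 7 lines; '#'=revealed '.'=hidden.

Answer: .......
.#...#.
.......
.......
##.....
##.#...
##.....

Derivation:
Click 1 (1,5) count=2: revealed 1 new [(1,5)] -> total=1
Click 2 (5,3) count=1: revealed 1 new [(5,3)] -> total=2
Click 3 (1,1) count=5: revealed 1 new [(1,1)] -> total=3
Click 4 (5,0) count=0: revealed 6 new [(4,0) (4,1) (5,0) (5,1) (6,0) (6,1)] -> total=9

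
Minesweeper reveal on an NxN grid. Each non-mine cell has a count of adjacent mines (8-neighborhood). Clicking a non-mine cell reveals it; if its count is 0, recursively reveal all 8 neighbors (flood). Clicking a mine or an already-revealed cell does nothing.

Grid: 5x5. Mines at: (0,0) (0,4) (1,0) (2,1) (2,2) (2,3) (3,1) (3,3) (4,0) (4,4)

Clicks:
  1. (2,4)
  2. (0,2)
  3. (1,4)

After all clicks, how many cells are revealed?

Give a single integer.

Click 1 (2,4) count=2: revealed 1 new [(2,4)] -> total=1
Click 2 (0,2) count=0: revealed 6 new [(0,1) (0,2) (0,3) (1,1) (1,2) (1,3)] -> total=7
Click 3 (1,4) count=2: revealed 1 new [(1,4)] -> total=8

Answer: 8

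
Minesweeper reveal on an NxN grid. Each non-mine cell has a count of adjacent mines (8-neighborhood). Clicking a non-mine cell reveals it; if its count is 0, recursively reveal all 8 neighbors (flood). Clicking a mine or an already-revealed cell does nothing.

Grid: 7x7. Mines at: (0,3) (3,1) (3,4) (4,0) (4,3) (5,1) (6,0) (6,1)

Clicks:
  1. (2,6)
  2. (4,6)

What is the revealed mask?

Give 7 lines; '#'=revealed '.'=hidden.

Click 1 (2,6) count=0: revealed 24 new [(0,4) (0,5) (0,6) (1,4) (1,5) (1,6) (2,4) (2,5) (2,6) (3,5) (3,6) (4,4) (4,5) (4,6) (5,2) (5,3) (5,4) (5,5) (5,6) (6,2) (6,3) (6,4) (6,5) (6,6)] -> total=24
Click 2 (4,6) count=0: revealed 0 new [(none)] -> total=24

Answer: ....###
....###
....###
.....##
....###
..#####
..#####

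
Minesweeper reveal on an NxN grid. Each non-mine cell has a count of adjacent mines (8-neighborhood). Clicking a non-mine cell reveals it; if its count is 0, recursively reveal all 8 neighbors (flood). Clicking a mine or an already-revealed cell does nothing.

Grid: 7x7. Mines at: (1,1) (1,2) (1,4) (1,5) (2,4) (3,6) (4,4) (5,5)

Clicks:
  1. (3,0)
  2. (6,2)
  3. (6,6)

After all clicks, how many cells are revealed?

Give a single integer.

Click 1 (3,0) count=0: revealed 22 new [(2,0) (2,1) (2,2) (2,3) (3,0) (3,1) (3,2) (3,3) (4,0) (4,1) (4,2) (4,3) (5,0) (5,1) (5,2) (5,3) (5,4) (6,0) (6,1) (6,2) (6,3) (6,4)] -> total=22
Click 2 (6,2) count=0: revealed 0 new [(none)] -> total=22
Click 3 (6,6) count=1: revealed 1 new [(6,6)] -> total=23

Answer: 23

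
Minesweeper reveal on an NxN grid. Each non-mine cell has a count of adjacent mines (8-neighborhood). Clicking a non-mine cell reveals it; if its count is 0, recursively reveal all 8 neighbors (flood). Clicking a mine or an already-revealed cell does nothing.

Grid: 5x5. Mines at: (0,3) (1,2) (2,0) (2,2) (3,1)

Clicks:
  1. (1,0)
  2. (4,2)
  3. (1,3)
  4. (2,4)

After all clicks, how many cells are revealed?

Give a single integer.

Click 1 (1,0) count=1: revealed 1 new [(1,0)] -> total=1
Click 2 (4,2) count=1: revealed 1 new [(4,2)] -> total=2
Click 3 (1,3) count=3: revealed 1 new [(1,3)] -> total=3
Click 4 (2,4) count=0: revealed 8 new [(1,4) (2,3) (2,4) (3,2) (3,3) (3,4) (4,3) (4,4)] -> total=11

Answer: 11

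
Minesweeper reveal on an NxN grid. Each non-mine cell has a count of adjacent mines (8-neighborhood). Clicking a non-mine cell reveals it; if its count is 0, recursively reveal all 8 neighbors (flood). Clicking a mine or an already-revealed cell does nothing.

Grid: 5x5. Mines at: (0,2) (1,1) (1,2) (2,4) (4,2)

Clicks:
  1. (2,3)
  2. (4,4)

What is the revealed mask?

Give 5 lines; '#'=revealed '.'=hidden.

Click 1 (2,3) count=2: revealed 1 new [(2,3)] -> total=1
Click 2 (4,4) count=0: revealed 4 new [(3,3) (3,4) (4,3) (4,4)] -> total=5

Answer: .....
.....
...#.
...##
...##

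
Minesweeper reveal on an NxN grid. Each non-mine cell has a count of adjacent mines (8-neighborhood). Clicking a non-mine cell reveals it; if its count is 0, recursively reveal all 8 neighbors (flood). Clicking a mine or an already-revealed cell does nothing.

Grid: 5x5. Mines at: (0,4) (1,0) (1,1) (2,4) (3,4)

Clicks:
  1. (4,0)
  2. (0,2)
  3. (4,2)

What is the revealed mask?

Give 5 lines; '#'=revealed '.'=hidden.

Click 1 (4,0) count=0: revealed 12 new [(2,0) (2,1) (2,2) (2,3) (3,0) (3,1) (3,2) (3,3) (4,0) (4,1) (4,2) (4,3)] -> total=12
Click 2 (0,2) count=1: revealed 1 new [(0,2)] -> total=13
Click 3 (4,2) count=0: revealed 0 new [(none)] -> total=13

Answer: ..#..
.....
####.
####.
####.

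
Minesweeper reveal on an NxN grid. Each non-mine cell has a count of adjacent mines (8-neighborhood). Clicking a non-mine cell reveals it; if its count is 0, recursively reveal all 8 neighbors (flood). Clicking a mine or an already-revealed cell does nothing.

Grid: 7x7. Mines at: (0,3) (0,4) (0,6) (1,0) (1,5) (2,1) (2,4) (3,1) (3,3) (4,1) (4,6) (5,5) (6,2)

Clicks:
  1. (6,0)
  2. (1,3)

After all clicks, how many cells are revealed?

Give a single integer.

Answer: 5

Derivation:
Click 1 (6,0) count=0: revealed 4 new [(5,0) (5,1) (6,0) (6,1)] -> total=4
Click 2 (1,3) count=3: revealed 1 new [(1,3)] -> total=5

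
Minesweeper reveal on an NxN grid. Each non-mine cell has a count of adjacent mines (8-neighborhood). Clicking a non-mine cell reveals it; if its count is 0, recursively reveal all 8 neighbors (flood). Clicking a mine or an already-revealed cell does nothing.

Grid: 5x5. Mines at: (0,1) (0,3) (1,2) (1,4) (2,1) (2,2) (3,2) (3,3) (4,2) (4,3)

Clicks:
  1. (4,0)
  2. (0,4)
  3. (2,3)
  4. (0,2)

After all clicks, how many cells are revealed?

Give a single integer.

Click 1 (4,0) count=0: revealed 4 new [(3,0) (3,1) (4,0) (4,1)] -> total=4
Click 2 (0,4) count=2: revealed 1 new [(0,4)] -> total=5
Click 3 (2,3) count=5: revealed 1 new [(2,3)] -> total=6
Click 4 (0,2) count=3: revealed 1 new [(0,2)] -> total=7

Answer: 7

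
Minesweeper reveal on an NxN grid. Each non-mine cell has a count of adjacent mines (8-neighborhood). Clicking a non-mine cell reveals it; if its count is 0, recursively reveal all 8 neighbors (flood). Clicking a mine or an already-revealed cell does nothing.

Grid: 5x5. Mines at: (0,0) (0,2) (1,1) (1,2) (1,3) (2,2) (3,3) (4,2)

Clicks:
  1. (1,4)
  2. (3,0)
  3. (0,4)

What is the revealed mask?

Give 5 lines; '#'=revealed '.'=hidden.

Answer: ....#
....#
##...
##...
##...

Derivation:
Click 1 (1,4) count=1: revealed 1 new [(1,4)] -> total=1
Click 2 (3,0) count=0: revealed 6 new [(2,0) (2,1) (3,0) (3,1) (4,0) (4,1)] -> total=7
Click 3 (0,4) count=1: revealed 1 new [(0,4)] -> total=8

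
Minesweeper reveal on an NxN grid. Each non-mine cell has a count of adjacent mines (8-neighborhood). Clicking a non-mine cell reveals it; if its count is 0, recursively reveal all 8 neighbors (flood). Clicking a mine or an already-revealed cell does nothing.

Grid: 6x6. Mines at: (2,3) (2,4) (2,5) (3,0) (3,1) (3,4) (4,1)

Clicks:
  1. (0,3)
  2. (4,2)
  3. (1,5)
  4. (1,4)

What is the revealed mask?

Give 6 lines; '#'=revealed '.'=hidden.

Answer: ######
######
###...
......
..#...
......

Derivation:
Click 1 (0,3) count=0: revealed 15 new [(0,0) (0,1) (0,2) (0,3) (0,4) (0,5) (1,0) (1,1) (1,2) (1,3) (1,4) (1,5) (2,0) (2,1) (2,2)] -> total=15
Click 2 (4,2) count=2: revealed 1 new [(4,2)] -> total=16
Click 3 (1,5) count=2: revealed 0 new [(none)] -> total=16
Click 4 (1,4) count=3: revealed 0 new [(none)] -> total=16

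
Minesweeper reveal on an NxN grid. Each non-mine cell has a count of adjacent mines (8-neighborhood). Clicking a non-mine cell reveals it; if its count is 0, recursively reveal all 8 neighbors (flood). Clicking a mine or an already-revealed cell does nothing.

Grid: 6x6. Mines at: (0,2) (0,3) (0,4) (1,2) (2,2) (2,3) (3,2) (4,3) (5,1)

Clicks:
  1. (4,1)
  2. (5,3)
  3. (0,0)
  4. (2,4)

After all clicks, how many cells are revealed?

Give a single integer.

Answer: 12

Derivation:
Click 1 (4,1) count=2: revealed 1 new [(4,1)] -> total=1
Click 2 (5,3) count=1: revealed 1 new [(5,3)] -> total=2
Click 3 (0,0) count=0: revealed 9 new [(0,0) (0,1) (1,0) (1,1) (2,0) (2,1) (3,0) (3,1) (4,0)] -> total=11
Click 4 (2,4) count=1: revealed 1 new [(2,4)] -> total=12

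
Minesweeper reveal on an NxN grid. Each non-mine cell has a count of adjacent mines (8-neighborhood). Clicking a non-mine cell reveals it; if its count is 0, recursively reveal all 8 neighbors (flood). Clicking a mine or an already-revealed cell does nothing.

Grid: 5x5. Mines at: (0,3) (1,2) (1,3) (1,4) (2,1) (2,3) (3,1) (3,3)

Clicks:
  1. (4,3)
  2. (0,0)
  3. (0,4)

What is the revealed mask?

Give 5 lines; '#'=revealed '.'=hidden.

Click 1 (4,3) count=1: revealed 1 new [(4,3)] -> total=1
Click 2 (0,0) count=0: revealed 4 new [(0,0) (0,1) (1,0) (1,1)] -> total=5
Click 3 (0,4) count=3: revealed 1 new [(0,4)] -> total=6

Answer: ##..#
##...
.....
.....
...#.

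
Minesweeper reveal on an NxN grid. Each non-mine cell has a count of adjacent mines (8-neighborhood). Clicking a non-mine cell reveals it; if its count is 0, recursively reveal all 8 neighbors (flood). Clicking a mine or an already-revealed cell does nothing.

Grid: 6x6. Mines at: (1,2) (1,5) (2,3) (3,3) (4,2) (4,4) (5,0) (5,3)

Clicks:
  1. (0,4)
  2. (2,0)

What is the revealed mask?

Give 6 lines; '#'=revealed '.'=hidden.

Click 1 (0,4) count=1: revealed 1 new [(0,4)] -> total=1
Click 2 (2,0) count=0: revealed 10 new [(0,0) (0,1) (1,0) (1,1) (2,0) (2,1) (3,0) (3,1) (4,0) (4,1)] -> total=11

Answer: ##..#.
##....
##....
##....
##....
......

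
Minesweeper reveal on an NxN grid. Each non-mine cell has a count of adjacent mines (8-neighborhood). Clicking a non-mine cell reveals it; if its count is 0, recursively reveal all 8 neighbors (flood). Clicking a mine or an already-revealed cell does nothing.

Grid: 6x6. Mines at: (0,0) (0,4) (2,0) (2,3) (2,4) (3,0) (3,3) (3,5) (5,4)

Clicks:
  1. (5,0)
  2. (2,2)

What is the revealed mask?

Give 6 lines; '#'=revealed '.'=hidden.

Click 1 (5,0) count=0: revealed 8 new [(4,0) (4,1) (4,2) (4,3) (5,0) (5,1) (5,2) (5,3)] -> total=8
Click 2 (2,2) count=2: revealed 1 new [(2,2)] -> total=9

Answer: ......
......
..#...
......
####..
####..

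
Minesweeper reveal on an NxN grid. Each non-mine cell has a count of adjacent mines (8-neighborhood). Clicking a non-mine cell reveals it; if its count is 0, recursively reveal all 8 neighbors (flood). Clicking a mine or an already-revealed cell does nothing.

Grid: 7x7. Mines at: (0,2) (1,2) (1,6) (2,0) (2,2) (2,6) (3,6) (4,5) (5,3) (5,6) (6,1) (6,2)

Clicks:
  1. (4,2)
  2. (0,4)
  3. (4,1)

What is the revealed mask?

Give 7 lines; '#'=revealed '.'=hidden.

Click 1 (4,2) count=1: revealed 1 new [(4,2)] -> total=1
Click 2 (0,4) count=0: revealed 12 new [(0,3) (0,4) (0,5) (1,3) (1,4) (1,5) (2,3) (2,4) (2,5) (3,3) (3,4) (3,5)] -> total=13
Click 3 (4,1) count=0: revealed 8 new [(3,0) (3,1) (3,2) (4,0) (4,1) (5,0) (5,1) (5,2)] -> total=21

Answer: ...###.
...###.
...###.
######.
###....
###....
.......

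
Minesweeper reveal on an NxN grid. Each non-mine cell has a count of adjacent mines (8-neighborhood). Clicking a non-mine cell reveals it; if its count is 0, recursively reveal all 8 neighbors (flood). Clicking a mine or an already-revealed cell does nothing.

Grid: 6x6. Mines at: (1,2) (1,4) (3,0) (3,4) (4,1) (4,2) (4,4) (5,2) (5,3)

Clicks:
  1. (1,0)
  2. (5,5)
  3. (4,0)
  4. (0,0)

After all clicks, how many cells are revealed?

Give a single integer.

Click 1 (1,0) count=0: revealed 6 new [(0,0) (0,1) (1,0) (1,1) (2,0) (2,1)] -> total=6
Click 2 (5,5) count=1: revealed 1 new [(5,5)] -> total=7
Click 3 (4,0) count=2: revealed 1 new [(4,0)] -> total=8
Click 4 (0,0) count=0: revealed 0 new [(none)] -> total=8

Answer: 8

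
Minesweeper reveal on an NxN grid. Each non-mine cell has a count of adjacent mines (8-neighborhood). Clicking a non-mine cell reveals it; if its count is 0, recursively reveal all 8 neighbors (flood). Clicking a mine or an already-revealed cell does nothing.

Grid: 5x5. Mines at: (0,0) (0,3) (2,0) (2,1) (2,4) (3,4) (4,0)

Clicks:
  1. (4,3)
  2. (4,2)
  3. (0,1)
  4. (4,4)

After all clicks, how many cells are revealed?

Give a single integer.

Answer: 8

Derivation:
Click 1 (4,3) count=1: revealed 1 new [(4,3)] -> total=1
Click 2 (4,2) count=0: revealed 5 new [(3,1) (3,2) (3,3) (4,1) (4,2)] -> total=6
Click 3 (0,1) count=1: revealed 1 new [(0,1)] -> total=7
Click 4 (4,4) count=1: revealed 1 new [(4,4)] -> total=8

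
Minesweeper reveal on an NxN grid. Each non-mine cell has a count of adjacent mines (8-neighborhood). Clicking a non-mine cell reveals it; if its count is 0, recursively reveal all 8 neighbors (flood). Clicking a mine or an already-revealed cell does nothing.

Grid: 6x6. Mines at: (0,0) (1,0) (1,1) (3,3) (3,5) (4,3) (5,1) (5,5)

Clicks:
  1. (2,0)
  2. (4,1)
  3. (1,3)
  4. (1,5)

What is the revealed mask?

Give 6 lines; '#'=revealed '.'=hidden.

Click 1 (2,0) count=2: revealed 1 new [(2,0)] -> total=1
Click 2 (4,1) count=1: revealed 1 new [(4,1)] -> total=2
Click 3 (1,3) count=0: revealed 12 new [(0,2) (0,3) (0,4) (0,5) (1,2) (1,3) (1,4) (1,5) (2,2) (2,3) (2,4) (2,5)] -> total=14
Click 4 (1,5) count=0: revealed 0 new [(none)] -> total=14

Answer: ..####
..####
#.####
......
.#....
......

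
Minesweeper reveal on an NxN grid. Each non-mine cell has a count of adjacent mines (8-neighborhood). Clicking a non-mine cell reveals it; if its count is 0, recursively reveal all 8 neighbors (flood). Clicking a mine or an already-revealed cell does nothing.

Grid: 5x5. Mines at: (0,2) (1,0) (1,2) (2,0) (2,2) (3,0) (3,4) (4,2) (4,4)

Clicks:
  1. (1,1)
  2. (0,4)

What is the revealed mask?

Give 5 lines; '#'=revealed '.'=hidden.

Click 1 (1,1) count=5: revealed 1 new [(1,1)] -> total=1
Click 2 (0,4) count=0: revealed 6 new [(0,3) (0,4) (1,3) (1,4) (2,3) (2,4)] -> total=7

Answer: ...##
.#.##
...##
.....
.....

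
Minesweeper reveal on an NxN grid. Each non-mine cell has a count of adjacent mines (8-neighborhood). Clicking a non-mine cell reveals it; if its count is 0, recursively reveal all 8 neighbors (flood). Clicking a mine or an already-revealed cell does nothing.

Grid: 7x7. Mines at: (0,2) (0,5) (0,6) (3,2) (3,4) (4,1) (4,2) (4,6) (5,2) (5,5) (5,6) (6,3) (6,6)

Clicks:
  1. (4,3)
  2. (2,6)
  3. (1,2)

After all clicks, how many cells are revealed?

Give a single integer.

Answer: 8

Derivation:
Click 1 (4,3) count=4: revealed 1 new [(4,3)] -> total=1
Click 2 (2,6) count=0: revealed 6 new [(1,5) (1,6) (2,5) (2,6) (3,5) (3,6)] -> total=7
Click 3 (1,2) count=1: revealed 1 new [(1,2)] -> total=8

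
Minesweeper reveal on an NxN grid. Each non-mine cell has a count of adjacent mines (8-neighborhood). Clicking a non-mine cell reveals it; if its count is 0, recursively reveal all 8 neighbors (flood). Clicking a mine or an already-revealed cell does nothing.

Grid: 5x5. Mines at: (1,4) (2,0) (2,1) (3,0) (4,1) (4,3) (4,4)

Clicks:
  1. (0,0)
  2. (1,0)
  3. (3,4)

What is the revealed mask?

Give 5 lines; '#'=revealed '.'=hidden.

Answer: ####.
####.
.....
....#
.....

Derivation:
Click 1 (0,0) count=0: revealed 8 new [(0,0) (0,1) (0,2) (0,3) (1,0) (1,1) (1,2) (1,3)] -> total=8
Click 2 (1,0) count=2: revealed 0 new [(none)] -> total=8
Click 3 (3,4) count=2: revealed 1 new [(3,4)] -> total=9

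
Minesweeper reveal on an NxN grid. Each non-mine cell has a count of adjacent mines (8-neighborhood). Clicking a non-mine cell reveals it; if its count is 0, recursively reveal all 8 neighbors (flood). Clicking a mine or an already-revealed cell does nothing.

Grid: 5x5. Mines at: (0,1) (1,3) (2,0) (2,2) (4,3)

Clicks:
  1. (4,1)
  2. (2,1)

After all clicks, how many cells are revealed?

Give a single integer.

Answer: 7

Derivation:
Click 1 (4,1) count=0: revealed 6 new [(3,0) (3,1) (3,2) (4,0) (4,1) (4,2)] -> total=6
Click 2 (2,1) count=2: revealed 1 new [(2,1)] -> total=7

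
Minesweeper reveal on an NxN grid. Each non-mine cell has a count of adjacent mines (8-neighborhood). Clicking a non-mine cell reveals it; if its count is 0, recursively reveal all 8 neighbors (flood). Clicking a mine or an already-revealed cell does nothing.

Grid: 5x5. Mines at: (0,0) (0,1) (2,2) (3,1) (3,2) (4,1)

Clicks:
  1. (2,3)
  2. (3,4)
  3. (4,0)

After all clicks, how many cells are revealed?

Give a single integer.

Click 1 (2,3) count=2: revealed 1 new [(2,3)] -> total=1
Click 2 (3,4) count=0: revealed 11 new [(0,2) (0,3) (0,4) (1,2) (1,3) (1,4) (2,4) (3,3) (3,4) (4,3) (4,4)] -> total=12
Click 3 (4,0) count=2: revealed 1 new [(4,0)] -> total=13

Answer: 13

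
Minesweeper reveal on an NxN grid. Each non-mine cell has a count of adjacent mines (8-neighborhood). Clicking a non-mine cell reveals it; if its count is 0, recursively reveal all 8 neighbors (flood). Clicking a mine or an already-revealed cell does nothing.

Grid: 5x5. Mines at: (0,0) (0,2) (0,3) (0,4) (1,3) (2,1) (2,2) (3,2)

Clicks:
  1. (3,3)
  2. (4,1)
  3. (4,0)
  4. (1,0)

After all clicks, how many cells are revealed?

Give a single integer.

Answer: 6

Derivation:
Click 1 (3,3) count=2: revealed 1 new [(3,3)] -> total=1
Click 2 (4,1) count=1: revealed 1 new [(4,1)] -> total=2
Click 3 (4,0) count=0: revealed 3 new [(3,0) (3,1) (4,0)] -> total=5
Click 4 (1,0) count=2: revealed 1 new [(1,0)] -> total=6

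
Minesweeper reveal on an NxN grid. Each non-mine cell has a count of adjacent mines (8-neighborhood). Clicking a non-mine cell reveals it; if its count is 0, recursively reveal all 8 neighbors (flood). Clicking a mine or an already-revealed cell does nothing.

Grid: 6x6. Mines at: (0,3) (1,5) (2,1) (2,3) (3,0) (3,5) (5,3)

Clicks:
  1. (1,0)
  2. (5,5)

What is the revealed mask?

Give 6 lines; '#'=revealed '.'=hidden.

Click 1 (1,0) count=1: revealed 1 new [(1,0)] -> total=1
Click 2 (5,5) count=0: revealed 4 new [(4,4) (4,5) (5,4) (5,5)] -> total=5

Answer: ......
#.....
......
......
....##
....##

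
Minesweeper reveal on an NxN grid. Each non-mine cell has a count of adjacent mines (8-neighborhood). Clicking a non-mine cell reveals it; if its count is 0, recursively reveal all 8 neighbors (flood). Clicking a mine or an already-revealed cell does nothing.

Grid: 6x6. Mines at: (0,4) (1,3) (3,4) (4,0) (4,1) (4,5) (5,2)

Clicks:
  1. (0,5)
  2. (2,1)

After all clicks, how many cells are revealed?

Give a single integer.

Answer: 13

Derivation:
Click 1 (0,5) count=1: revealed 1 new [(0,5)] -> total=1
Click 2 (2,1) count=0: revealed 12 new [(0,0) (0,1) (0,2) (1,0) (1,1) (1,2) (2,0) (2,1) (2,2) (3,0) (3,1) (3,2)] -> total=13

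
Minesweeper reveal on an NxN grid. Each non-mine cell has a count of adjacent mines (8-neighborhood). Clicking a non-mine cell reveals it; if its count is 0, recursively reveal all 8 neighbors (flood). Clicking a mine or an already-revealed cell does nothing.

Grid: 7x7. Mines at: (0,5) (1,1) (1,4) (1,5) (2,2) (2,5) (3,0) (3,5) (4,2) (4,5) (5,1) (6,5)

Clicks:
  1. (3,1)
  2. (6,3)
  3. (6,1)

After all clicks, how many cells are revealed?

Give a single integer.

Answer: 8

Derivation:
Click 1 (3,1) count=3: revealed 1 new [(3,1)] -> total=1
Click 2 (6,3) count=0: revealed 6 new [(5,2) (5,3) (5,4) (6,2) (6,3) (6,4)] -> total=7
Click 3 (6,1) count=1: revealed 1 new [(6,1)] -> total=8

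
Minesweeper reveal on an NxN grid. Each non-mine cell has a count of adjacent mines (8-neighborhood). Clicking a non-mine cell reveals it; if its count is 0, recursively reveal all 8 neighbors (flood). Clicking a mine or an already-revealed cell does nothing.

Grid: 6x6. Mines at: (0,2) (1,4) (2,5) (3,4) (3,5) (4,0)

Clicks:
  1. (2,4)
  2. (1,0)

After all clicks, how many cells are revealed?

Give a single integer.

Answer: 25

Derivation:
Click 1 (2,4) count=4: revealed 1 new [(2,4)] -> total=1
Click 2 (1,0) count=0: revealed 24 new [(0,0) (0,1) (1,0) (1,1) (1,2) (1,3) (2,0) (2,1) (2,2) (2,3) (3,0) (3,1) (3,2) (3,3) (4,1) (4,2) (4,3) (4,4) (4,5) (5,1) (5,2) (5,3) (5,4) (5,5)] -> total=25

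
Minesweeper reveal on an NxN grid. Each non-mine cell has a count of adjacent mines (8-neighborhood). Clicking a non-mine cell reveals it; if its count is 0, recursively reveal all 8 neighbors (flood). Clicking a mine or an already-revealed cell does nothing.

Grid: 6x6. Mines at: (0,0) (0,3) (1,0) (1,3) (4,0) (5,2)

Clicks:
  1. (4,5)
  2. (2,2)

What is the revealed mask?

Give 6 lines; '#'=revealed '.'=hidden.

Answer: ....##
....##
.#####
.#####
.#####
...###

Derivation:
Click 1 (4,5) count=0: revealed 22 new [(0,4) (0,5) (1,4) (1,5) (2,1) (2,2) (2,3) (2,4) (2,5) (3,1) (3,2) (3,3) (3,4) (3,5) (4,1) (4,2) (4,3) (4,4) (4,5) (5,3) (5,4) (5,5)] -> total=22
Click 2 (2,2) count=1: revealed 0 new [(none)] -> total=22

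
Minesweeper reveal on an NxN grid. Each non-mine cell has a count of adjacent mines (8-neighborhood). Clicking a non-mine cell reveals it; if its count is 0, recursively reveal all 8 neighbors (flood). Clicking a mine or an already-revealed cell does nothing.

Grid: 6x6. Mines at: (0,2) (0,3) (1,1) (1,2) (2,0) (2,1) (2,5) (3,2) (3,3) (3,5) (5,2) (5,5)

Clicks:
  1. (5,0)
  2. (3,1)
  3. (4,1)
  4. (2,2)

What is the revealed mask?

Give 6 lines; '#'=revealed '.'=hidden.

Click 1 (5,0) count=0: revealed 6 new [(3,0) (3,1) (4,0) (4,1) (5,0) (5,1)] -> total=6
Click 2 (3,1) count=3: revealed 0 new [(none)] -> total=6
Click 3 (4,1) count=2: revealed 0 new [(none)] -> total=6
Click 4 (2,2) count=5: revealed 1 new [(2,2)] -> total=7

Answer: ......
......
..#...
##....
##....
##....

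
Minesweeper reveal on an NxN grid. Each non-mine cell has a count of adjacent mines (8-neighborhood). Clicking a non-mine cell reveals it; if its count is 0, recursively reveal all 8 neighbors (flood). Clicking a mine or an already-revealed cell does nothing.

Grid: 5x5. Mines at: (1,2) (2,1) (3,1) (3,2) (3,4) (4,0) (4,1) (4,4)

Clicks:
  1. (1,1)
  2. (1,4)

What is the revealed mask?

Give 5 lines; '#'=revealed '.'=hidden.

Answer: ...##
.#.##
...##
.....
.....

Derivation:
Click 1 (1,1) count=2: revealed 1 new [(1,1)] -> total=1
Click 2 (1,4) count=0: revealed 6 new [(0,3) (0,4) (1,3) (1,4) (2,3) (2,4)] -> total=7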